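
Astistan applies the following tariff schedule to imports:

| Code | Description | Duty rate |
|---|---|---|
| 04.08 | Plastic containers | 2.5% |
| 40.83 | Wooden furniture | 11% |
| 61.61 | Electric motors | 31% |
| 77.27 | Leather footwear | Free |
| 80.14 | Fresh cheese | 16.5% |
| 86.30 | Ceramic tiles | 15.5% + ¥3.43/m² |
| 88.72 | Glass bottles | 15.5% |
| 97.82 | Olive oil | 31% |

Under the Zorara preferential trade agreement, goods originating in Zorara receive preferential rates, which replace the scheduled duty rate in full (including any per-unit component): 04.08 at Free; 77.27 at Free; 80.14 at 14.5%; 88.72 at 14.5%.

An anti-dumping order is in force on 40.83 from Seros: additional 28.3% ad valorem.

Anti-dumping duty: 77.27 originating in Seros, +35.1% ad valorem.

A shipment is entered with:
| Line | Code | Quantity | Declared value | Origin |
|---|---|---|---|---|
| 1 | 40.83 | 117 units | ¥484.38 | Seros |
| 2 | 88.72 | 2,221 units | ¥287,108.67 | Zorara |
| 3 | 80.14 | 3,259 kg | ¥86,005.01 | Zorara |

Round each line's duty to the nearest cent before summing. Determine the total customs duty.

Line 1 (40.83, Seros, 117 units, ¥484.38):
Base rate for 40.83 is 11%.
Additional duty on 40.83 from Seros: +28.3%. Applied ad valorem rate: 11% + 28.3% = 39.3%.
Duty = ¥484.38 × 39.3% = ¥190.36.
Line 2 (88.72, Zorara, 2,221 units, ¥287,108.67):
Base rate for 88.72 is 15.5%.
Origin Zorara qualifies under the Astistan–Zorara agreement and 88.72 is covered: preferential rate 14.5% applies instead.
Duty = ¥287,108.67 × 14.5% = ¥41,630.76.
Line 3 (80.14, Zorara, 3,259 kg, ¥86,005.01):
Base rate for 80.14 is 16.5%.
Origin Zorara qualifies under the Astistan–Zorara agreement and 80.14 is covered: preferential rate 14.5% applies instead.
Duty = ¥86,005.01 × 14.5% = ¥12,470.73.
Total = ¥190.36 + ¥41,630.76 + ¥12,470.73 = ¥54,291.85.

¥54,291.85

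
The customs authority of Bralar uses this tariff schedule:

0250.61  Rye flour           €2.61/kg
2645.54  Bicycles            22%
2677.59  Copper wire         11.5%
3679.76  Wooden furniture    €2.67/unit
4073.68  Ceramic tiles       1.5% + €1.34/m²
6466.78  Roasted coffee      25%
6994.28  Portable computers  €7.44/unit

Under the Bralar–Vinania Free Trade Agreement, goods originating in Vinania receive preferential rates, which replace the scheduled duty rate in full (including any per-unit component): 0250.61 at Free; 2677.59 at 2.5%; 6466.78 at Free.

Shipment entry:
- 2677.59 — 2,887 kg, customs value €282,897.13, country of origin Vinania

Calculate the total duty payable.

Line 1 (2677.59, Vinania, 2,887 kg, €282,897.13):
Base rate for 2677.59 is 11.5%.
Origin Vinania qualifies under the Bralar–Vinania agreement and 2677.59 is covered: preferential rate 2.5% applies instead.
Duty = €282,897.13 × 2.5% = €7,072.43.

€7,072.43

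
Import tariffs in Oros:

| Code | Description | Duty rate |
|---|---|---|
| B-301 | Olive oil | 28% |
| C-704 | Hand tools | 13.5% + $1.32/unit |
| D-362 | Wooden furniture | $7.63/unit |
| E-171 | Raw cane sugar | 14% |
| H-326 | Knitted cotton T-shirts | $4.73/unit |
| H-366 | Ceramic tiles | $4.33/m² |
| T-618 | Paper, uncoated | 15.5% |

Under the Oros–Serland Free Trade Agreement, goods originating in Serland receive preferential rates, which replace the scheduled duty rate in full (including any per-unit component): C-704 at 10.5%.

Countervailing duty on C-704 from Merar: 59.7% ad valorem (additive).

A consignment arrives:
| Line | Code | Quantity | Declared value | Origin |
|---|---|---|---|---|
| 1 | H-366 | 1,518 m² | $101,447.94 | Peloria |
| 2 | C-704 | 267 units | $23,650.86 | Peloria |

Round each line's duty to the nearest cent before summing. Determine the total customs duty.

$10,118.25

Line 1 (H-366, Peloria, 1,518 m², $101,447.94):
Base rate for H-366 is $4.33/m².
Duty = 1,518 × $4.33 = $6,572.94.
Line 2 (C-704, Peloria, 267 units, $23,650.86):
Base rate for C-704 is 13.5% + $1.32/unit.
C-704 has an FTA preferential rate, but origin Peloria is not Serland; base rate stands.
The additional-duty order on C-704 targets Merar, not Peloria; it does not apply.
Duty = $23,650.86 × 13.5% + 267 × $1.32 = $3,545.31.
Total = $6,572.94 + $3,545.31 = $10,118.25.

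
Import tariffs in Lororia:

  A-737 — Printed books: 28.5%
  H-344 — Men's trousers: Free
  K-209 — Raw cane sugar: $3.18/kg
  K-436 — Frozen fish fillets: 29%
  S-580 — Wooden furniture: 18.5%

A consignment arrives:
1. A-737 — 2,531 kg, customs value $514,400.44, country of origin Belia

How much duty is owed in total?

Line 1 (A-737, Belia, 2,531 kg, $514,400.44):
Base rate for A-737 is 28.5%.
Duty = $514,400.44 × 28.5% = $146,604.13.

$146,604.13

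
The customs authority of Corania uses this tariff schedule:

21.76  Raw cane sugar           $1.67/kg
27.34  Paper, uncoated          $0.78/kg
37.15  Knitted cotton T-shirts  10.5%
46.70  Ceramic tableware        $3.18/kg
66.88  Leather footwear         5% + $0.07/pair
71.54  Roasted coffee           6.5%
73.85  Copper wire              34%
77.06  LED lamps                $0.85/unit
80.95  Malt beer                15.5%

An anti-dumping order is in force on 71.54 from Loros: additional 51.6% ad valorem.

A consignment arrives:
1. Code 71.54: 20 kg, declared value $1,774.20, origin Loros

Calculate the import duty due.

$1,030.81

Line 1 (71.54, Loros, 20 kg, $1,774.20):
Base rate for 71.54 is 6.5%.
Additional duty on 71.54 from Loros: +51.6%. Applied ad valorem rate: 6.5% + 51.6% = 58.1%.
Duty = $1,774.20 × 58.1% = $1,030.81.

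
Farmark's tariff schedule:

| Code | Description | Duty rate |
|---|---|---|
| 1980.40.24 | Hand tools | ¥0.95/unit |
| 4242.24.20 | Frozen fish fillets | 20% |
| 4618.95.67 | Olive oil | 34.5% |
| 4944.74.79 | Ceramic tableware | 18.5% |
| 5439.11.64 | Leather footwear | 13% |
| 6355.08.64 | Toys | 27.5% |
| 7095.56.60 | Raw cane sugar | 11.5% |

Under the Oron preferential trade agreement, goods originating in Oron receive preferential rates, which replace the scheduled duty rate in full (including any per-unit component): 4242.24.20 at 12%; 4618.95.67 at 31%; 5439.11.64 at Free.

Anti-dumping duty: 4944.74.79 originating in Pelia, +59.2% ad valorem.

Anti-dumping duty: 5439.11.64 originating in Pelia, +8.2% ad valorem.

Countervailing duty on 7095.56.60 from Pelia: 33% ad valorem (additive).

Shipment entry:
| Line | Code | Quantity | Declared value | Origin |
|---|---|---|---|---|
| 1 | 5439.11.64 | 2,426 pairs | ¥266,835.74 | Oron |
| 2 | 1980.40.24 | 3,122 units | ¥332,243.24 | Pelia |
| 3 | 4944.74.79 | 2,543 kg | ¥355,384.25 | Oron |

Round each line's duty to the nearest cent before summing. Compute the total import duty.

Line 1 (5439.11.64, Oron, 2,426 pairs, ¥266,835.74):
Base rate for 5439.11.64 is 13%.
Origin Oron qualifies under the Farmark–Oron agreement and 5439.11.64 is covered: preferential rate Free applies instead.
The additional-duty order on 5439.11.64 targets Pelia, not Oron; it does not apply.
Duty = ¥266,835.74 × 0% = ¥0.00.
Line 2 (1980.40.24, Pelia, 3,122 units, ¥332,243.24):
Base rate for 1980.40.24 is ¥0.95/unit.
Duty = 3,122 × ¥0.95 = ¥2,965.90.
Line 3 (4944.74.79, Oron, 2,543 kg, ¥355,384.25):
Base rate for 4944.74.79 is 18.5%.
Origin Oron is the FTA partner but 4944.74.79 is not on the preference list; base rate stands.
The additional-duty order on 4944.74.79 targets Pelia, not Oron; it does not apply.
Duty = ¥355,384.25 × 18.5% = ¥65,746.09.
Total = ¥0.00 + ¥2,965.90 + ¥65,746.09 = ¥68,711.99.

¥68,711.99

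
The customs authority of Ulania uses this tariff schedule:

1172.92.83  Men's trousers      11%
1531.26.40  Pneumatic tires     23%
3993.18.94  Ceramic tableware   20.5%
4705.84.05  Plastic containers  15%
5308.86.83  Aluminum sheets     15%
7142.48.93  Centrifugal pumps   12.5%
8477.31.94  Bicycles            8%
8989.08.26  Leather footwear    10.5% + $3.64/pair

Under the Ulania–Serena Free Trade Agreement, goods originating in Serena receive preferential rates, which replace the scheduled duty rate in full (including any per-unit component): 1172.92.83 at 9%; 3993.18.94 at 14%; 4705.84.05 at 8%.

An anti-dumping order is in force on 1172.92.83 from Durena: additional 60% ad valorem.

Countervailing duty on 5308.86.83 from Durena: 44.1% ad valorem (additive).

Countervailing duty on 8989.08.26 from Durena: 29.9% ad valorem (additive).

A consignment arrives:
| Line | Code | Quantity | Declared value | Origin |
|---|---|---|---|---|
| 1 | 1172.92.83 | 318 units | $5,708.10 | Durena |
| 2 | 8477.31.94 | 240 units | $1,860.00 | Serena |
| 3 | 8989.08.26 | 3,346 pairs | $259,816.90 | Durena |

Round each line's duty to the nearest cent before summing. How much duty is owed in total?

Line 1 (1172.92.83, Durena, 318 units, $5,708.10):
Base rate for 1172.92.83 is 11%.
1172.92.83 has an FTA preferential rate, but origin Durena is not Serena; base rate stands.
Additional duty on 1172.92.83 from Durena: +60%. Applied ad valorem rate: 11% + 60% = 71%.
Duty = $5,708.10 × 71% = $4,052.75.
Line 2 (8477.31.94, Serena, 240 units, $1,860.00):
Base rate for 8477.31.94 is 8%.
Origin Serena is the FTA partner but 8477.31.94 is not on the preference list; base rate stands.
Duty = $1,860.00 × 8% = $148.80.
Line 3 (8989.08.26, Durena, 3,346 pairs, $259,816.90):
Base rate for 8989.08.26 is 10.5% + $3.64/pair.
Additional duty on 8989.08.26 from Durena: +29.9%. Applied ad valorem rate: 10.5% + 29.9% = 40.4%.
Duty = $259,816.90 × 40.4% + 3,346 × $3.64 = $117,145.47.
Total = $4,052.75 + $148.80 + $117,145.47 = $121,347.02.

$121,347.02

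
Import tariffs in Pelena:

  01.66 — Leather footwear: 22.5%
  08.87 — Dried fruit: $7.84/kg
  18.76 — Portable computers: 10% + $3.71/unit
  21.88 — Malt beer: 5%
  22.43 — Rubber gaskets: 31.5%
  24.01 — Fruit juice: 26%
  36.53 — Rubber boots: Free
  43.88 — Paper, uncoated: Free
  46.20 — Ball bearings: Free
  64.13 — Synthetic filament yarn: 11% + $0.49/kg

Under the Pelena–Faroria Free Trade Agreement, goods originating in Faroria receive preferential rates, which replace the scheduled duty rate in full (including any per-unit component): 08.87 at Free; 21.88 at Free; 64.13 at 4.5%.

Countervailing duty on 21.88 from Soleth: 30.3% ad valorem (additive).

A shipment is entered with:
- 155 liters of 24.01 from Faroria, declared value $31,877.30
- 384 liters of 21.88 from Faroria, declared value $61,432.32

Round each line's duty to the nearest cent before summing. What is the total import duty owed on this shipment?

$8,288.10

Line 1 (24.01, Faroria, 155 liters, $31,877.30):
Base rate for 24.01 is 26%.
Origin Faroria is the FTA partner but 24.01 is not on the preference list; base rate stands.
Duty = $31,877.30 × 26% = $8,288.10.
Line 2 (21.88, Faroria, 384 liters, $61,432.32):
Base rate for 21.88 is 5%.
Origin Faroria qualifies under the Pelena–Faroria agreement and 21.88 is covered: preferential rate Free applies instead.
The additional-duty order on 21.88 targets Soleth, not Faroria; it does not apply.
Duty = $61,432.32 × 0% = $0.00.
Total = $8,288.10 + $0.00 = $8,288.10.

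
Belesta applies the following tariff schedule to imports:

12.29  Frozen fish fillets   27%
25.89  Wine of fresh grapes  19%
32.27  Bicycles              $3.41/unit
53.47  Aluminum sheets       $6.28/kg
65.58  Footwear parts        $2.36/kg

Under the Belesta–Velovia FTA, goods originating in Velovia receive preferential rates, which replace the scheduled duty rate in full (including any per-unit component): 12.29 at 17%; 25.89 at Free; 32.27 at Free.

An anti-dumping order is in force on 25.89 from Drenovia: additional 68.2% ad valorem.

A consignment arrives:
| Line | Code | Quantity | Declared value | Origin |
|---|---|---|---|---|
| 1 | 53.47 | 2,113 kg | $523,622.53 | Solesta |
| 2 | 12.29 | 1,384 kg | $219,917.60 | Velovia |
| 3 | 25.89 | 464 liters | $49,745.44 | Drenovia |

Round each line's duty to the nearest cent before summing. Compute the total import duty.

Line 1 (53.47, Solesta, 2,113 kg, $523,622.53):
Base rate for 53.47 is $6.28/kg.
Duty = 2,113 × $6.28 = $13,269.64.
Line 2 (12.29, Velovia, 1,384 kg, $219,917.60):
Base rate for 12.29 is 27%.
Origin Velovia qualifies under the Belesta–Velovia agreement and 12.29 is covered: preferential rate 17% applies instead.
Duty = $219,917.60 × 17% = $37,385.99.
Line 3 (25.89, Drenovia, 464 liters, $49,745.44):
Base rate for 25.89 is 19%.
25.89 has an FTA preferential rate, but origin Drenovia is not Velovia; base rate stands.
Additional duty on 25.89 from Drenovia: +68.2%. Applied ad valorem rate: 19% + 68.2% = 87.2%.
Duty = $49,745.44 × 87.2% = $43,378.02.
Total = $13,269.64 + $37,385.99 + $43,378.02 = $94,033.65.

$94,033.65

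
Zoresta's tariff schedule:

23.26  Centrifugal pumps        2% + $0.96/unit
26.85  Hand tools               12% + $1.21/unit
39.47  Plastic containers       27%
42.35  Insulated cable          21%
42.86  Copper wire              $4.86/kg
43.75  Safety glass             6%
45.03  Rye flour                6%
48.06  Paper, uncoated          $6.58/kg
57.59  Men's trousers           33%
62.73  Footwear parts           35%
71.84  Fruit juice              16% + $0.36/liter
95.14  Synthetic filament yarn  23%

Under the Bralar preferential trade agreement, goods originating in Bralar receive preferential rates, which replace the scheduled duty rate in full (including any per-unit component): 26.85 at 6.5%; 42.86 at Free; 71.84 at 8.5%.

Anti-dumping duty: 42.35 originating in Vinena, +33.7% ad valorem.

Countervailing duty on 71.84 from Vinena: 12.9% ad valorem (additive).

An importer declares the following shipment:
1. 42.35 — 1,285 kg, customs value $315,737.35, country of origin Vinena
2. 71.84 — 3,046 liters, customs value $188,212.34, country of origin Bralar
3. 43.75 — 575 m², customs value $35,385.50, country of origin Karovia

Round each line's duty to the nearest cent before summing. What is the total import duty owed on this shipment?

$190,829.51

Line 1 (42.35, Vinena, 1,285 kg, $315,737.35):
Base rate for 42.35 is 21%.
Additional duty on 42.35 from Vinena: +33.7%. Applied ad valorem rate: 21% + 33.7% = 54.7%.
Duty = $315,737.35 × 54.7% = $172,708.33.
Line 2 (71.84, Bralar, 3,046 liters, $188,212.34):
Base rate for 71.84 is 16% + $0.36/liter.
Origin Bralar qualifies under the Zoresta–Bralar agreement and 71.84 is covered: preferential rate 8.5% applies instead.
The additional-duty order on 71.84 targets Vinena, not Bralar; it does not apply.
Duty = $188,212.34 × 8.5% = $15,998.05.
Line 3 (43.75, Karovia, 575 m², $35,385.50):
Base rate for 43.75 is 6%.
Duty = $35,385.50 × 6% = $2,123.13.
Total = $172,708.33 + $15,998.05 + $2,123.13 = $190,829.51.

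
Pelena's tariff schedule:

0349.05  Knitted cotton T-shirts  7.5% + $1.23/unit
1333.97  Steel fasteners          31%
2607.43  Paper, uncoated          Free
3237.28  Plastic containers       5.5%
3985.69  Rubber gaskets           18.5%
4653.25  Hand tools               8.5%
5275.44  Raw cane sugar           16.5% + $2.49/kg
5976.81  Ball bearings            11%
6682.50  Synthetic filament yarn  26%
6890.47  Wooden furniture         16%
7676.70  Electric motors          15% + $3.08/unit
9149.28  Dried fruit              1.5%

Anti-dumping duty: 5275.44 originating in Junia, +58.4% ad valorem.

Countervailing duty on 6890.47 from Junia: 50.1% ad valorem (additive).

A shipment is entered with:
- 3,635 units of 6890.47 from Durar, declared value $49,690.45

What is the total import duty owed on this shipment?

Line 1 (6890.47, Durar, 3,635 units, $49,690.45):
Base rate for 6890.47 is 16%.
The additional-duty order on 6890.47 targets Junia, not Durar; it does not apply.
Duty = $49,690.45 × 16% = $7,950.47.

$7,950.47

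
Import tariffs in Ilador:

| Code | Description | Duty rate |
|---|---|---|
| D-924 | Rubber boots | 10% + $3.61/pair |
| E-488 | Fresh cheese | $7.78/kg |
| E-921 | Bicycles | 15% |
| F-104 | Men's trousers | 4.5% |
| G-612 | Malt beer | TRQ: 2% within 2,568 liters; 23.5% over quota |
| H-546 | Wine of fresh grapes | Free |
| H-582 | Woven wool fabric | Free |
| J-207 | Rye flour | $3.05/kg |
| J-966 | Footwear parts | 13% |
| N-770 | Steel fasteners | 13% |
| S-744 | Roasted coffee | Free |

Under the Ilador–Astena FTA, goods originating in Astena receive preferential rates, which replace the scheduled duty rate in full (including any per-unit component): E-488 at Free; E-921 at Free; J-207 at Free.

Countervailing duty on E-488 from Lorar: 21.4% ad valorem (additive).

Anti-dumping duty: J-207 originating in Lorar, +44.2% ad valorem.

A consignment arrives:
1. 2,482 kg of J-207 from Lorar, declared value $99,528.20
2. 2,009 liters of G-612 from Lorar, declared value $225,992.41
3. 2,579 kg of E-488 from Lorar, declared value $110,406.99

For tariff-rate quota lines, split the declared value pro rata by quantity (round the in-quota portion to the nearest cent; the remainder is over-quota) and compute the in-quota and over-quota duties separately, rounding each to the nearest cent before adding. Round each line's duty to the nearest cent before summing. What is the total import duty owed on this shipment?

$99,773.13

Line 1 (J-207, Lorar, 2,482 kg, $99,528.20):
Base rate for J-207 is $3.05/kg.
J-207 has an FTA preferential rate, but origin Lorar is not Astena; base rate stands.
Additional duty on J-207 from Lorar: +44.2% ad valorem. Applied ad valorem rate = 44.2%.
Duty = $99,528.20 × 44.2% + 2,482 × $3.05 = $51,561.56.
Line 2 (G-612, Lorar, 2,009 liters, $225,992.41):
Code G-612 is under a tariff-rate quota (threshold 2,568 liters). Quantity 2,009 liters is within the quota, so the in-quota rate 2% applies to the full value.
Duty = $225,992.41 × 2% = $4,519.85.
Line 3 (E-488, Lorar, 2,579 kg, $110,406.99):
Base rate for E-488 is $7.78/kg.
E-488 has an FTA preferential rate, but origin Lorar is not Astena; base rate stands.
Additional duty on E-488 from Lorar: +21.4% ad valorem. Applied ad valorem rate = 21.4%.
Duty = $110,406.99 × 21.4% + 2,579 × $7.78 = $43,691.72.
Total = $51,561.56 + $4,519.85 + $43,691.72 = $99,773.13.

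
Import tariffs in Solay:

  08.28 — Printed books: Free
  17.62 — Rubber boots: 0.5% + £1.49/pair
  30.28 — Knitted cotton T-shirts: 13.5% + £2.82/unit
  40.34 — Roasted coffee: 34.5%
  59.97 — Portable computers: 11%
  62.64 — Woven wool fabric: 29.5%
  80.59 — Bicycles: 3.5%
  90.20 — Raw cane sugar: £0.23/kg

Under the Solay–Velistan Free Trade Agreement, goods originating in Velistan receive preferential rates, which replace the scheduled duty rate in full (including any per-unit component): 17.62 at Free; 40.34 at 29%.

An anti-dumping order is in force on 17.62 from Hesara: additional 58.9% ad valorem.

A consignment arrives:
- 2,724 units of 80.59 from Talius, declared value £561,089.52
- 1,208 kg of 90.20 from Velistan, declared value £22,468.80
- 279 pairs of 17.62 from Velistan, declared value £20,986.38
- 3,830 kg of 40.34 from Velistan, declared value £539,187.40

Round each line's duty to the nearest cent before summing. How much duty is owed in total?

Line 1 (80.59, Talius, 2,724 units, £561,089.52):
Base rate for 80.59 is 3.5%.
Duty = £561,089.52 × 3.5% = £19,638.13.
Line 2 (90.20, Velistan, 1,208 kg, £22,468.80):
Base rate for 90.20 is £0.23/kg.
Origin Velistan is the FTA partner but 90.20 is not on the preference list; base rate stands.
Duty = 1,208 × £0.23 = £277.84.
Line 3 (17.62, Velistan, 279 pairs, £20,986.38):
Base rate for 17.62 is 0.5% + £1.49/pair.
Origin Velistan qualifies under the Solay–Velistan agreement and 17.62 is covered: preferential rate Free applies instead.
The additional-duty order on 17.62 targets Hesara, not Velistan; it does not apply.
Duty = £20,986.38 × 0% = £0.00.
Line 4 (40.34, Velistan, 3,830 kg, £539,187.40):
Base rate for 40.34 is 34.5%.
Origin Velistan qualifies under the Solay–Velistan agreement and 40.34 is covered: preferential rate 29% applies instead.
Duty = £539,187.40 × 29% = £156,364.35.
Total = £19,638.13 + £277.84 + £0.00 + £156,364.35 = £176,280.32.

£176,280.32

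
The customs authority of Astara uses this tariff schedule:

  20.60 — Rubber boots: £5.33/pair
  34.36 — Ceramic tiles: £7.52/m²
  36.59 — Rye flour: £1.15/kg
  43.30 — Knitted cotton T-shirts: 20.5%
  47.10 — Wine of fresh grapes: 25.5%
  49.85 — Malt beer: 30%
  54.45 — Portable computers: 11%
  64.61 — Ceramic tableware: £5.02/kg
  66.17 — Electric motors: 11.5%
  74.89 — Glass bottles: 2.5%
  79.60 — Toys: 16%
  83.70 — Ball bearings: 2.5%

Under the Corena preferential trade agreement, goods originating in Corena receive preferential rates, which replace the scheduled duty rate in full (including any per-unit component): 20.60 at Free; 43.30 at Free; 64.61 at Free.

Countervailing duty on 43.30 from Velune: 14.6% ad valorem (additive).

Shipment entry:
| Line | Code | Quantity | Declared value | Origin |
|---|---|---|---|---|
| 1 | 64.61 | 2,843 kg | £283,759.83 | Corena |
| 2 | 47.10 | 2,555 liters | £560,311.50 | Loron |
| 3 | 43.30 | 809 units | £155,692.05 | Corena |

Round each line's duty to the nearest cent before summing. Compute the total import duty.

£142,879.43

Line 1 (64.61, Corena, 2,843 kg, £283,759.83):
Base rate for 64.61 is £5.02/kg.
Origin Corena qualifies under the Astara–Corena agreement and 64.61 is covered: preferential rate Free applies instead.
Duty = £283,759.83 × 0% = £0.00.
Line 2 (47.10, Loron, 2,555 liters, £560,311.50):
Base rate for 47.10 is 25.5%.
Duty = £560,311.50 × 25.5% = £142,879.43.
Line 3 (43.30, Corena, 809 units, £155,692.05):
Base rate for 43.30 is 20.5%.
Origin Corena qualifies under the Astara–Corena agreement and 43.30 is covered: preferential rate Free applies instead.
The additional-duty order on 43.30 targets Velune, not Corena; it does not apply.
Duty = £155,692.05 × 0% = £0.00.
Total = £0.00 + £142,879.43 + £0.00 = £142,879.43.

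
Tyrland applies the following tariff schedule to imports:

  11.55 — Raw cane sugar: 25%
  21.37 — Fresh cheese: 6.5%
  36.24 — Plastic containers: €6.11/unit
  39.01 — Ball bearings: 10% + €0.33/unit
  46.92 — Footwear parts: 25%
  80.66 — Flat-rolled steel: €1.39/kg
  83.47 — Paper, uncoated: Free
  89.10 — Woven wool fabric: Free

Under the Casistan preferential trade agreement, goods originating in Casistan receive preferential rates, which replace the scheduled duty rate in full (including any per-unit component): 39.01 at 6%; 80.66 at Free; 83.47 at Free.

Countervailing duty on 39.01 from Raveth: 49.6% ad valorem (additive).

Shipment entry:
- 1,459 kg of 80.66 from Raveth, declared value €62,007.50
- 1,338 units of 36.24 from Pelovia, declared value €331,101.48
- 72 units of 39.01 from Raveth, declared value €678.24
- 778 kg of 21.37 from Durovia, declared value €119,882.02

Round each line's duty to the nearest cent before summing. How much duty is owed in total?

€18,423.51

Line 1 (80.66, Raveth, 1,459 kg, €62,007.50):
Base rate for 80.66 is €1.39/kg.
80.66 has an FTA preferential rate, but origin Raveth is not Casistan; base rate stands.
Duty = 1,459 × €1.39 = €2,028.01.
Line 2 (36.24, Pelovia, 1,338 units, €331,101.48):
Base rate for 36.24 is €6.11/unit.
Duty = 1,338 × €6.11 = €8,175.18.
Line 3 (39.01, Raveth, 72 units, €678.24):
Base rate for 39.01 is 10% + €0.33/unit.
39.01 has an FTA preferential rate, but origin Raveth is not Casistan; base rate stands.
Additional duty on 39.01 from Raveth: +49.6%. Applied ad valorem rate: 10% + 49.6% = 59.6%.
Duty = €678.24 × 59.6% + 72 × €0.33 = €427.99.
Line 4 (21.37, Durovia, 778 kg, €119,882.02):
Base rate for 21.37 is 6.5%.
Duty = €119,882.02 × 6.5% = €7,792.33.
Total = €2,028.01 + €8,175.18 + €427.99 + €7,792.33 = €18,423.51.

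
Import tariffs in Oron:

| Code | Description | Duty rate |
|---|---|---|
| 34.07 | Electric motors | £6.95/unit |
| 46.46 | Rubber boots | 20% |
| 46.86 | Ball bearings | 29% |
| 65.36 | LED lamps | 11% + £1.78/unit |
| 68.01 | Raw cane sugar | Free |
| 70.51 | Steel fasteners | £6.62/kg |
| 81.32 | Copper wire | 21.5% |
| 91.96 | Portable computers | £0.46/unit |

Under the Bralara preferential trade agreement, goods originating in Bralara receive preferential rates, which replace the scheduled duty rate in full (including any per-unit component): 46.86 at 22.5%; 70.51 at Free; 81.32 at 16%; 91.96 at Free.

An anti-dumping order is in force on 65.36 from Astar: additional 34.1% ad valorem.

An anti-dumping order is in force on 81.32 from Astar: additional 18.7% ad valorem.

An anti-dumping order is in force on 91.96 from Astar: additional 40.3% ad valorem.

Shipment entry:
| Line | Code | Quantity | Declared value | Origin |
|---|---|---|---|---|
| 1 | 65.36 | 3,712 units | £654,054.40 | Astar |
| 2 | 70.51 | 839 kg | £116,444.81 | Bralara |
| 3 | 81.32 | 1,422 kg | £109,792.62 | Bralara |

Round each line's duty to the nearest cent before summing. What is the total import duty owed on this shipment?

£319,152.71

Line 1 (65.36, Astar, 3,712 units, £654,054.40):
Base rate for 65.36 is 11% + £1.78/unit.
Additional duty on 65.36 from Astar: +34.1%. Applied ad valorem rate: 11% + 34.1% = 45.1%.
Duty = £654,054.40 × 45.1% + 3,712 × £1.78 = £301,585.89.
Line 2 (70.51, Bralara, 839 kg, £116,444.81):
Base rate for 70.51 is £6.62/kg.
Origin Bralara qualifies under the Oron–Bralara agreement and 70.51 is covered: preferential rate Free applies instead.
Duty = £116,444.81 × 0% = £0.00.
Line 3 (81.32, Bralara, 1,422 kg, £109,792.62):
Base rate for 81.32 is 21.5%.
Origin Bralara qualifies under the Oron–Bralara agreement and 81.32 is covered: preferential rate 16% applies instead.
The additional-duty order on 81.32 targets Astar, not Bralara; it does not apply.
Duty = £109,792.62 × 16% = £17,566.82.
Total = £301,585.89 + £0.00 + £17,566.82 = £319,152.71.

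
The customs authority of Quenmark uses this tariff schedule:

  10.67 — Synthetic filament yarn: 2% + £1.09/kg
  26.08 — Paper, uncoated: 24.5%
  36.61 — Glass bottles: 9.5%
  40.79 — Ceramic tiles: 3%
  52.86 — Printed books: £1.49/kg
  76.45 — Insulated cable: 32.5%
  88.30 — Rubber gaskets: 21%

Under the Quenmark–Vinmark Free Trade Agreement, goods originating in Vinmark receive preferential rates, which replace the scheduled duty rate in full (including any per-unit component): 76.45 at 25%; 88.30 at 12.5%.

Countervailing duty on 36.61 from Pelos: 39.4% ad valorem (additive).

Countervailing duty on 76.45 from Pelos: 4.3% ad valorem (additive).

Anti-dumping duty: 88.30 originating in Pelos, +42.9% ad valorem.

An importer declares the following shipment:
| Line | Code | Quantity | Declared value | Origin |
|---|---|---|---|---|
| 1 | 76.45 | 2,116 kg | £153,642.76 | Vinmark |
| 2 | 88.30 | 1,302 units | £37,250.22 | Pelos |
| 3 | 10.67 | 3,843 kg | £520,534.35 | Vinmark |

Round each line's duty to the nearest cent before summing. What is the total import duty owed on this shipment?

Line 1 (76.45, Vinmark, 2,116 kg, £153,642.76):
Base rate for 76.45 is 32.5%.
Origin Vinmark qualifies under the Quenmark–Vinmark agreement and 76.45 is covered: preferential rate 25% applies instead.
The additional-duty order on 76.45 targets Pelos, not Vinmark; it does not apply.
Duty = £153,642.76 × 25% = £38,410.69.
Line 2 (88.30, Pelos, 1,302 units, £37,250.22):
Base rate for 88.30 is 21%.
88.30 has an FTA preferential rate, but origin Pelos is not Vinmark; base rate stands.
Additional duty on 88.30 from Pelos: +42.9%. Applied ad valorem rate: 21% + 42.9% = 63.9%.
Duty = £37,250.22 × 63.9% = £23,802.89.
Line 3 (10.67, Vinmark, 3,843 kg, £520,534.35):
Base rate for 10.67 is 2% + £1.09/kg.
Origin Vinmark is the FTA partner but 10.67 is not on the preference list; base rate stands.
Duty = £520,534.35 × 2% + 3,843 × £1.09 = £14,599.56.
Total = £38,410.69 + £23,802.89 + £14,599.56 = £76,813.14.

£76,813.14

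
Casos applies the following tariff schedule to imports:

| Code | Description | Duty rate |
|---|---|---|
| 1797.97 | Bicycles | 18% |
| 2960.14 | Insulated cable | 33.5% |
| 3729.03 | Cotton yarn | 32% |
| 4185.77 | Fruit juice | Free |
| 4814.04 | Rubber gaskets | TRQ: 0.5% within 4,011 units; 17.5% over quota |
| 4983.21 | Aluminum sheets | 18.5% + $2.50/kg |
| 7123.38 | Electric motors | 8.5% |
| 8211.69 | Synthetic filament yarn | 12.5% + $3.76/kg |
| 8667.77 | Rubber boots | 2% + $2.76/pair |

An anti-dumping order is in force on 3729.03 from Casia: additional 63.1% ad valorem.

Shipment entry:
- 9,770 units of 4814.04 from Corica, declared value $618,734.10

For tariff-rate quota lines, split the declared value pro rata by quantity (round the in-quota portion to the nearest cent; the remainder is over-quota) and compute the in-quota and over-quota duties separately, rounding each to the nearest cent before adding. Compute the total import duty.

Line 1 (4814.04, Corica, 9,770 units, $618,734.10):
Code 4814.04 is under a tariff-rate quota (threshold 4,011 units). In-quota: 4,011 units at 0.5%; over-quota: 5,759 units at 17.5%.
Pro-rata value split: in-quota = $618,734.10 × 4,011/9,770 = $254,016.63; over-quota = $618,734.10 − $254,016.63 = $364,717.47.
In-quota duty = $254,016.63 × 0.5% = $1,270.08. Over-quota duty = $364,717.47 × 17.5% = $63,825.56.
Line duty = $1,270.08 + $63,825.56 = $65,095.64.

$65,095.64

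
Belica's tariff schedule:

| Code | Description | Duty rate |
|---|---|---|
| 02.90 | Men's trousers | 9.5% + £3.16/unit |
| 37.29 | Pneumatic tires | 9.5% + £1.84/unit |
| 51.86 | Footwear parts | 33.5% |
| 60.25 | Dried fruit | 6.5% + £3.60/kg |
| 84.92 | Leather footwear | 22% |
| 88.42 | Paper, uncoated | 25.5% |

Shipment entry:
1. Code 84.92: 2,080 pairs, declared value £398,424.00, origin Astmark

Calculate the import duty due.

Line 1 (84.92, Astmark, 2,080 pairs, £398,424.00):
Base rate for 84.92 is 22%.
Duty = £398,424.00 × 22% = £87,653.28.

£87,653.28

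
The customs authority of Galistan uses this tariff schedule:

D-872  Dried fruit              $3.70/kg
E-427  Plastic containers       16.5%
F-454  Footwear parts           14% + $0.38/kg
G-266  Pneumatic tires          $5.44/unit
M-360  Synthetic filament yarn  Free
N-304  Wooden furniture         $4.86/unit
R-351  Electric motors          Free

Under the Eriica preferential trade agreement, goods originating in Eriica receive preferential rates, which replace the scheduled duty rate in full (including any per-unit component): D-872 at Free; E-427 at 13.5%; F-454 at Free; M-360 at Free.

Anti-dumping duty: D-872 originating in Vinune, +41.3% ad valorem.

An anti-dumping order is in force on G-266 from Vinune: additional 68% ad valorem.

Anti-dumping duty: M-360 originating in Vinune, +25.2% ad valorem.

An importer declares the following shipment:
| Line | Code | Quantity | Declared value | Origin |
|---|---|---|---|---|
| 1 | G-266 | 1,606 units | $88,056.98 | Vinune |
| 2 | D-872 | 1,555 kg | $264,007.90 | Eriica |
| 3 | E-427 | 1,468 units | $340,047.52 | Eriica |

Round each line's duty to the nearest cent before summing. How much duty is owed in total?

$114,521.81

Line 1 (G-266, Vinune, 1,606 units, $88,056.98):
Base rate for G-266 is $5.44/unit.
Additional duty on G-266 from Vinune: +68% ad valorem. Applied ad valorem rate = 68%.
Duty = $88,056.98 × 68% + 1,606 × $5.44 = $68,615.39.
Line 2 (D-872, Eriica, 1,555 kg, $264,007.90):
Base rate for D-872 is $3.70/kg.
Origin Eriica qualifies under the Galistan–Eriica agreement and D-872 is covered: preferential rate Free applies instead.
The additional-duty order on D-872 targets Vinune, not Eriica; it does not apply.
Duty = $264,007.90 × 0% = $0.00.
Line 3 (E-427, Eriica, 1,468 units, $340,047.52):
Base rate for E-427 is 16.5%.
Origin Eriica qualifies under the Galistan–Eriica agreement and E-427 is covered: preferential rate 13.5% applies instead.
Duty = $340,047.52 × 13.5% = $45,906.42.
Total = $68,615.39 + $0.00 + $45,906.42 = $114,521.81.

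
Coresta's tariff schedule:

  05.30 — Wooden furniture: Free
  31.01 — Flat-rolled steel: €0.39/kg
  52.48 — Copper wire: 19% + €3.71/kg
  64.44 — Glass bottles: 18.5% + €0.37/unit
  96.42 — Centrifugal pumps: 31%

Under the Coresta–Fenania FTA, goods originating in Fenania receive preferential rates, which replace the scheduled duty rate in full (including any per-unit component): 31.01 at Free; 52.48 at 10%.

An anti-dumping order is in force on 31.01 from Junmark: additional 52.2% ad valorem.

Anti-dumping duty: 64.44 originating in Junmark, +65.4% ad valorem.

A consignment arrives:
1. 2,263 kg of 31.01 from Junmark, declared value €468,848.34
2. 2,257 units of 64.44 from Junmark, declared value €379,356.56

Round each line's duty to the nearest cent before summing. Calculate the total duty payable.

Line 1 (31.01, Junmark, 2,263 kg, €468,848.34):
Base rate for 31.01 is €0.39/kg.
31.01 has an FTA preferential rate, but origin Junmark is not Fenania; base rate stands.
Additional duty on 31.01 from Junmark: +52.2% ad valorem. Applied ad valorem rate = 52.2%.
Duty = €468,848.34 × 52.2% + 2,263 × €0.39 = €245,621.40.
Line 2 (64.44, Junmark, 2,257 units, €379,356.56):
Base rate for 64.44 is 18.5% + €0.37/unit.
Additional duty on 64.44 from Junmark: +65.4%. Applied ad valorem rate: 18.5% + 65.4% = 83.9%.
Duty = €379,356.56 × 83.9% + 2,257 × €0.37 = €319,115.24.
Total = €245,621.40 + €319,115.24 = €564,736.64.

€564,736.64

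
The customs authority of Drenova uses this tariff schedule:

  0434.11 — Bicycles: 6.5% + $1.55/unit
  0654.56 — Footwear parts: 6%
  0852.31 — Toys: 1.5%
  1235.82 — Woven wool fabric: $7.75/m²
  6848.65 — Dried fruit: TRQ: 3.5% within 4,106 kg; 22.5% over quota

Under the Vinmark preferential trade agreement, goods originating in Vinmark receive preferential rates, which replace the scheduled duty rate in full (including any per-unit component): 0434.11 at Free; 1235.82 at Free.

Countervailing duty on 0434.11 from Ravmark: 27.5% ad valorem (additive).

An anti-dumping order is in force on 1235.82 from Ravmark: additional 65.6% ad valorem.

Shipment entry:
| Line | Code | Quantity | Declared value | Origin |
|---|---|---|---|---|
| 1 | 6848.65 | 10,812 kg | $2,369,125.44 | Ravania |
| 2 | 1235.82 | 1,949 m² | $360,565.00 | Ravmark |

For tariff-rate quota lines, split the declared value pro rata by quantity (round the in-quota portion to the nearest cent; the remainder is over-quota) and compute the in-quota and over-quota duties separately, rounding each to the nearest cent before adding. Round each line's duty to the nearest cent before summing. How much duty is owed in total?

$613,744.34

Line 1 (6848.65, Ravania, 10,812 kg, $2,369,125.44):
Code 6848.65 is under a tariff-rate quota (threshold 4,106 kg). In-quota: 4,106 kg at 3.5%; over-quota: 6,706 kg at 22.5%.
Pro-rata value split: in-quota = $2,369,125.44 × 4,106/10,812 = $899,706.72; over-quota = $2,369,125.44 − $899,706.72 = $1,469,418.72.
In-quota duty = $899,706.72 × 3.5% = $31,489.74. Over-quota duty = $1,469,418.72 × 22.5% = $330,619.21.
Line duty = $31,489.74 + $330,619.21 = $362,108.95.
Line 2 (1235.82, Ravmark, 1,949 m², $360,565.00):
Base rate for 1235.82 is $7.75/m².
1235.82 has an FTA preferential rate, but origin Ravmark is not Vinmark; base rate stands.
Additional duty on 1235.82 from Ravmark: +65.6% ad valorem. Applied ad valorem rate = 65.6%.
Duty = $360,565.00 × 65.6% + 1,949 × $7.75 = $251,635.39.
Total = $362,108.95 + $251,635.39 = $613,744.34.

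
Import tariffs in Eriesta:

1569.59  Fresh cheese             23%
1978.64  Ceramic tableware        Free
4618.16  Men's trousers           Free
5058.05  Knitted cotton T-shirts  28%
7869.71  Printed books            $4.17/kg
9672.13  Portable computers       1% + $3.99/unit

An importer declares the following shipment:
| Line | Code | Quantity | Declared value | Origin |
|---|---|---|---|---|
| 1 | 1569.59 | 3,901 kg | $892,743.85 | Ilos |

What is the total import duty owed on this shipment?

$205,331.09

Line 1 (1569.59, Ilos, 3,901 kg, $892,743.85):
Base rate for 1569.59 is 23%.
Duty = $892,743.85 × 23% = $205,331.09.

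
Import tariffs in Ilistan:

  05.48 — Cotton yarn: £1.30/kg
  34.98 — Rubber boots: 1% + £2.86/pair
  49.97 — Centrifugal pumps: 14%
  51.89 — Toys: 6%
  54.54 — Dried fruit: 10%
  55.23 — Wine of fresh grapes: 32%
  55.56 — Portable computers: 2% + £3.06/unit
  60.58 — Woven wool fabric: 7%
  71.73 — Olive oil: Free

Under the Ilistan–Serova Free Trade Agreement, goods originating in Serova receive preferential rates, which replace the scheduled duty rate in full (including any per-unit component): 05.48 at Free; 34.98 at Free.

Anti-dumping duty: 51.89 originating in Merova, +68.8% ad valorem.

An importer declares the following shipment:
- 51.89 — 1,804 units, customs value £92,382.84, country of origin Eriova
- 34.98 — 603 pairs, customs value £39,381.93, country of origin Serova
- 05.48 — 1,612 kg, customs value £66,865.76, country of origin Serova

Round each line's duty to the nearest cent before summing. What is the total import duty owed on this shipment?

£5,542.97

Line 1 (51.89, Eriova, 1,804 units, £92,382.84):
Base rate for 51.89 is 6%.
The additional-duty order on 51.89 targets Merova, not Eriova; it does not apply.
Duty = £92,382.84 × 6% = £5,542.97.
Line 2 (34.98, Serova, 603 pairs, £39,381.93):
Base rate for 34.98 is 1% + £2.86/pair.
Origin Serova qualifies under the Ilistan–Serova agreement and 34.98 is covered: preferential rate Free applies instead.
Duty = £39,381.93 × 0% = £0.00.
Line 3 (05.48, Serova, 1,612 kg, £66,865.76):
Base rate for 05.48 is £1.30/kg.
Origin Serova qualifies under the Ilistan–Serova agreement and 05.48 is covered: preferential rate Free applies instead.
Duty = £66,865.76 × 0% = £0.00.
Total = £5,542.97 + £0.00 + £0.00 = £5,542.97.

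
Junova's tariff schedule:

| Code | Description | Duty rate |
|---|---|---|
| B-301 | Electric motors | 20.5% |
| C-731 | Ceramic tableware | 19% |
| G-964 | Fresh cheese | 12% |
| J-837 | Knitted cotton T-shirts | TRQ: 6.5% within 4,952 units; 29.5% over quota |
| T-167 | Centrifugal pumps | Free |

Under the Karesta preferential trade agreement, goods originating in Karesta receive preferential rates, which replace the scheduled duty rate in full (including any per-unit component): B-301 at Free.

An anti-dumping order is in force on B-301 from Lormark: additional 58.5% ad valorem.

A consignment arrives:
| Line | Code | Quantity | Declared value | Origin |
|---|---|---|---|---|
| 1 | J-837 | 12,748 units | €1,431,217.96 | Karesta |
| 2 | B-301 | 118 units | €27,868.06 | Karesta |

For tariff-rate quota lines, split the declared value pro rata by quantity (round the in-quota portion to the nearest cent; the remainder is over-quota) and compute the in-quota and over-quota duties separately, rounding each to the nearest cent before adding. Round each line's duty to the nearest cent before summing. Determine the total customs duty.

Line 1 (J-837, Karesta, 12,748 units, €1,431,217.96):
Code J-837 is under a tariff-rate quota (threshold 4,952 units). In-quota: 4,952 units at 6.5%; over-quota: 7,796 units at 29.5%.
Pro-rata value split: in-quota = €1,431,217.96 × 4,952/12,748 = €555,961.04; over-quota = €1,431,217.96 − €555,961.04 = €875,256.92.
In-quota duty = €555,961.04 × 6.5% = €36,137.47. Over-quota duty = €875,256.92 × 29.5% = €258,200.79.
Line duty = €36,137.47 + €258,200.79 = €294,338.26.
Line 2 (B-301, Karesta, 118 units, €27,868.06):
Base rate for B-301 is 20.5%.
Origin Karesta qualifies under the Junova–Karesta agreement and B-301 is covered: preferential rate Free applies instead.
The additional-duty order on B-301 targets Lormark, not Karesta; it does not apply.
Duty = €27,868.06 × 0% = €0.00.
Total = €294,338.26 + €0.00 = €294,338.26.

€294,338.26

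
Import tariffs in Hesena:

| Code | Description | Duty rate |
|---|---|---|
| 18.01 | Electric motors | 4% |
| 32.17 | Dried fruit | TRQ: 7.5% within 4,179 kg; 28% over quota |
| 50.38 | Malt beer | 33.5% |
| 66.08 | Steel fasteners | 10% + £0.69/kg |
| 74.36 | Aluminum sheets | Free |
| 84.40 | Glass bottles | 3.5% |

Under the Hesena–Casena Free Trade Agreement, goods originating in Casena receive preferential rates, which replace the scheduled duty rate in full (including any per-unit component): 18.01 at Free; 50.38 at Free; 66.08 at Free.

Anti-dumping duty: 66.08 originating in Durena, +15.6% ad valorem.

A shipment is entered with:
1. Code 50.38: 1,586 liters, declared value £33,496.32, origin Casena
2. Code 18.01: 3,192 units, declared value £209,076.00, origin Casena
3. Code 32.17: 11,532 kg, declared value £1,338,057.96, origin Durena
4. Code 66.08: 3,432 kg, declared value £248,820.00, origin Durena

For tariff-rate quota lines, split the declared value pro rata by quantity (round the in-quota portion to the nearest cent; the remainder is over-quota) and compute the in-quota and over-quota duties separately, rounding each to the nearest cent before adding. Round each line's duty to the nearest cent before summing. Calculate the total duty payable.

£341,319.91

Line 1 (50.38, Casena, 1,586 liters, £33,496.32):
Base rate for 50.38 is 33.5%.
Origin Casena qualifies under the Hesena–Casena agreement and 50.38 is covered: preferential rate Free applies instead.
Duty = £33,496.32 × 0% = £0.00.
Line 2 (18.01, Casena, 3,192 units, £209,076.00):
Base rate for 18.01 is 4%.
Origin Casena qualifies under the Hesena–Casena agreement and 18.01 is covered: preferential rate Free applies instead.
Duty = £209,076.00 × 0% = £0.00.
Line 3 (32.17, Durena, 11,532 kg, £1,338,057.96):
Code 32.17 is under a tariff-rate quota (threshold 4,179 kg). In-quota: 4,179 kg at 7.5%; over-quota: 7,353 kg at 28%.
Pro-rata value split: in-quota = £1,338,057.96 × 4,179/11,532 = £484,889.37; over-quota = £1,338,057.96 − £484,889.37 = £853,168.59.
In-quota duty = £484,889.37 × 7.5% = £36,366.70. Over-quota duty = £853,168.59 × 28% = £238,887.21.
Line duty = £36,366.70 + £238,887.21 = £275,253.91.
Line 4 (66.08, Durena, 3,432 kg, £248,820.00):
Base rate for 66.08 is 10% + £0.69/kg.
66.08 has an FTA preferential rate, but origin Durena is not Casena; base rate stands.
Additional duty on 66.08 from Durena: +15.6%. Applied ad valorem rate: 10% + 15.6% = 25.6%.
Duty = £248,820.00 × 25.6% + 3,432 × £0.69 = £66,066.00.
Total = £0.00 + £0.00 + £275,253.91 + £66,066.00 = £341,319.91.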